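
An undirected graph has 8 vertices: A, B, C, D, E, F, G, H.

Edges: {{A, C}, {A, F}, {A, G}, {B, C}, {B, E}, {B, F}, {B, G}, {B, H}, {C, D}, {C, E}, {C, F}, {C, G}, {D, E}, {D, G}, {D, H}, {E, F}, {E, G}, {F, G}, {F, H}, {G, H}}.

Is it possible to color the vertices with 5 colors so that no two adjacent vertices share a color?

The chromatic number is 5. B, C, E, F, G are mutually adjacent (a clique of size 5), so at least 5 colors are needed.
One proper 5-coloring: A=4, B=4, C=3, D=2, E=5, F=2, G=1, H=3.
That is already a proper 5-coloring.

Yes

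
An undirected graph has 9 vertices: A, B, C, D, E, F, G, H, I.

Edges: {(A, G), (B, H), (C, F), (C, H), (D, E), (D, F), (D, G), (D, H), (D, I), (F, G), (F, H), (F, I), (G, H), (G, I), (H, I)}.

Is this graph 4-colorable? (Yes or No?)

D, F, G, H, I are pairwise adjacent (a clique of size 5), so at least 5 colors are needed.
So 4 colors are not enough.

No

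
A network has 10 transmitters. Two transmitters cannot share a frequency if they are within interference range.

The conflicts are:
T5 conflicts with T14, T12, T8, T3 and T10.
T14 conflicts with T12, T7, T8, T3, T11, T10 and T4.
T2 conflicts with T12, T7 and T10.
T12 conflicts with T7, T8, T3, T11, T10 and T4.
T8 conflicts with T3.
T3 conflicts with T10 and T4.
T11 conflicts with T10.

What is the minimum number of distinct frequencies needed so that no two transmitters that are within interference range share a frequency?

5

T5, T14, T12, T3, T10 all conflict with each other, so at least 5 frequencies are needed.
5 frequencies suffice: frequency 1 → {T12}; frequency 2 → {T14, T2}; frequency 3 → {T7, T8, T10, T4}; frequency 4 → {T3, T11}; frequency 5 → {T5}. Each listed conflict is separated.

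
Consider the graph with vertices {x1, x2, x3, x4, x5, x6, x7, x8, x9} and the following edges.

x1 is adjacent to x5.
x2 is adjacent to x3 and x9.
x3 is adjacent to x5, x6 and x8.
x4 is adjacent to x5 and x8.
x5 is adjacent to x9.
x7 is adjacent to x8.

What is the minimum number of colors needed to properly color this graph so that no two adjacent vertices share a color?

x2 and x9 are adjacent, so at least 2 colors are needed.
A valid assignment using 2 colors: x1=red, x2=blue, x3=red, x4=red, x5=blue, x6=blue, x7=red, x8=blue, x9=red. Every edge joins two different colors.

2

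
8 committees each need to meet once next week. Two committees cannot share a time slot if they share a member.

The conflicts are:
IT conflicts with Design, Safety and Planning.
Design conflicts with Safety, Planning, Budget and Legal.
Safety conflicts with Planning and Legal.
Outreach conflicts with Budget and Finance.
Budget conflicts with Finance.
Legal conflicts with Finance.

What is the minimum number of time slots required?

IT, Design, Safety, Planning are mutually in conflict, so at least 4 time slots are needed.
A valid assignment using 4 time slots: IT=3, Design=1, Safety=2, Planning=4, Outreach=3, Budget=2, Legal=3, Finance=1. Each listed conflict is separated.

4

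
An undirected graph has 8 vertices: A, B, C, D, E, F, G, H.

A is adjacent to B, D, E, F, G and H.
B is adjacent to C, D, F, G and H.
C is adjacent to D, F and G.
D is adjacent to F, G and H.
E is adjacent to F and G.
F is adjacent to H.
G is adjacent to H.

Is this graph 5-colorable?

The chromatic number is 5. A, B, D, F, H form a clique, so at least 5 colors are needed.
One proper 5-coloring: A=2, B=1, C=2, D=4, E=1, F=3, G=3, H=5.
That is already a proper 5-coloring.

Yes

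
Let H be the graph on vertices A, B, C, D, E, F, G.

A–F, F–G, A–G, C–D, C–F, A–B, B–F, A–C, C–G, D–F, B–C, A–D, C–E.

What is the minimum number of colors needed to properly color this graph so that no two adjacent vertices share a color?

4

A, B, C, F form a clique, so at least 4 colors are needed.
4 colors suffice: color red → {C}; color blue → {A, E}; color green → {F}; color yellow → {B, D, G}. Every edge joins two different colors.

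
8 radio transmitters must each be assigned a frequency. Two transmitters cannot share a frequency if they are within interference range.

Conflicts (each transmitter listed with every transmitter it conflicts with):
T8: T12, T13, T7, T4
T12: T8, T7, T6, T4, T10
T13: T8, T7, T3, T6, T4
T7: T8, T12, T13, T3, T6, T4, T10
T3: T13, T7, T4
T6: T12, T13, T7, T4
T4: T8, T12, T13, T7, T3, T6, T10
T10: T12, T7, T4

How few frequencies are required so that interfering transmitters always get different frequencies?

T8, T13, T7, T4 all conflict with each other, so at least 4 frequencies are needed.
4 frequencies suffice: frequency 1 → {T4}; frequency 2 → {T7}; frequency 3 → {T12, T13}; frequency 4 → {T8, T3, T6, T10}. Each listed conflict is separated.

4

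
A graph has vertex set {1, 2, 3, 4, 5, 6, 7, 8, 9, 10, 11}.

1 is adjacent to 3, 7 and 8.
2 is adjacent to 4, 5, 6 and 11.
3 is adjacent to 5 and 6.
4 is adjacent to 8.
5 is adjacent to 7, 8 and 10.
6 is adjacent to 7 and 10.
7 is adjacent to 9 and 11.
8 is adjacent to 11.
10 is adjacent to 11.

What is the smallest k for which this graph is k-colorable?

2 and 11 are adjacent, so at least 2 colors are needed.
2 colors suffice: 1=red, 2=blue, 3=blue, 4=red, 5=red, 6=red, 7=blue, 8=blue, 9=red, 10=blue, 11=red. Each edge has distinct colors on its endpoints.

2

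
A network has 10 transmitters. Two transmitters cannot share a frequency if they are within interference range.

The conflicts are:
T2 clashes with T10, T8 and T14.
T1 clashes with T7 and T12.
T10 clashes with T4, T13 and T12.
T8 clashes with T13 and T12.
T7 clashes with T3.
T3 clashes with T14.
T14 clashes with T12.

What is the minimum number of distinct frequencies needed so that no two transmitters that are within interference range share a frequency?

The cycle T7-T3-T14-T12-T1-T7 has odd length 5, so it cannot be 2-colored; at least 3 frequencies are needed.
Using 3 frequencies: T2=1, T1=3, T10=2, T8=2, T7=2, T3=1, T14=2, T4=1, T13=1, T12=1. Every pair that conflicts lands in different frequencies.

3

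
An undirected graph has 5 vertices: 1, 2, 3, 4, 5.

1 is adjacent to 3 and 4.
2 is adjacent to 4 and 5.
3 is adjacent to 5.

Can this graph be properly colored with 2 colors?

No

The cycle 2-4-1-3-5-2 has odd length 5, so it cannot be 2-colored; at least 3 colors are needed.
So 2 colors are not enough.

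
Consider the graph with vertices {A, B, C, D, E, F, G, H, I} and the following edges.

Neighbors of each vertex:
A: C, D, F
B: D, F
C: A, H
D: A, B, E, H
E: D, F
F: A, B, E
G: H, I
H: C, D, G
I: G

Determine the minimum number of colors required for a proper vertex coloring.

C and H are adjacent, so at least 2 colors are needed.
2 colors suffice: color 1 → {C, D, F, G}; color 2 → {A, B, E, H, I}. No two adjacent vertices share a color.

2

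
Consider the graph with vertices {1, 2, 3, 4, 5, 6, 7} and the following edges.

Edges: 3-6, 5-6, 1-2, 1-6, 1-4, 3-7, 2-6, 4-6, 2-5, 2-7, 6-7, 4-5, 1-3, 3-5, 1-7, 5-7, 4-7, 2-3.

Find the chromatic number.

1, 2, 3, 6, 7 are pairwise adjacent (a clique of size 5), so at least 5 colors are needed.
5 colors suffice: 1=purple, 2=yellow, 3=green, 4=green, 5=purple, 6=blue, 7=red. No two adjacent vertices share a color.

5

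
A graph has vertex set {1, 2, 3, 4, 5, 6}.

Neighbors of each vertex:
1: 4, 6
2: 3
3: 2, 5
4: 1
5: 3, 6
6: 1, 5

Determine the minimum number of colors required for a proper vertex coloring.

3 and 5 are adjacent, so at least 2 colors are needed.
A valid assignment using 2 colors: 1=a, 2=a, 3=b, 4=b, 5=a, 6=b. No two adjacent vertices share a color.

2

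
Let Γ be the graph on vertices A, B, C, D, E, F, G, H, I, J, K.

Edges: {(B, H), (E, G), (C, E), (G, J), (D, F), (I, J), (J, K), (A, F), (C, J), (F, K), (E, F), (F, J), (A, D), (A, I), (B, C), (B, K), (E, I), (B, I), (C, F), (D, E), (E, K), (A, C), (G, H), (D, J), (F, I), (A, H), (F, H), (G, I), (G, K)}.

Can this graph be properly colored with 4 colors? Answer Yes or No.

Yes

The chromatic number is 3. D, F, J are pairwise adjacent, so at least 3 colors are needed.
3 colors suffice: A=green, B=red, C=blue, D=blue, E=green, F=red, G=red, H=blue, I=blue, J=green, K=blue.
Since 4 ≥ 3, a proper 4-coloring certainly exists.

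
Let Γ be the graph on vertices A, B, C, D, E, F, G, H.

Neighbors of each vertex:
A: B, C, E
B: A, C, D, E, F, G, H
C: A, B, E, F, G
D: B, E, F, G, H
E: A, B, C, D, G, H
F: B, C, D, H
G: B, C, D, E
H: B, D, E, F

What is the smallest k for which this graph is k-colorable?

4

B, D, E, G form a clique, so at least 4 colors are needed.
4 colors suffice: color 1 → {B}; color 2 → {E, F}; color 3 → {C, D}; color 4 → {A, G, H}. No two adjacent vertices share a color.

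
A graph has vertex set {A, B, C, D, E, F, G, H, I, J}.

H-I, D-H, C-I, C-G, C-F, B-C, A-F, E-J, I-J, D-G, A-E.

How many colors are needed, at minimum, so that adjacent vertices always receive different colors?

The cycle D-G-C-I-H-D has odd length 5, so it cannot be 2-colored; at least 3 colors are needed.
One proper 3-coloring: A=3, B=2, C=1, D=2, E=1, F=2, G=3, H=1, I=2, J=3. No two adjacent vertices share a color.

3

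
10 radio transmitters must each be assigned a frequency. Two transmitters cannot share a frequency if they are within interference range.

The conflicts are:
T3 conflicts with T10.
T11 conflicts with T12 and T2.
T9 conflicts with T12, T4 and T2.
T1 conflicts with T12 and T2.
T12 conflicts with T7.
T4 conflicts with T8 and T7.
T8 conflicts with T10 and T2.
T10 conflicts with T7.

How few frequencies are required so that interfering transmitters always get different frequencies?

2

T1 and T2 conflict, so at least 2 frequencies are needed.
2 frequencies suffice: frequency 1 → {T12, T4, T10, T2}; frequency 2 → {T3, T11, T9, T1, T8, T7}. Each listed conflict is separated.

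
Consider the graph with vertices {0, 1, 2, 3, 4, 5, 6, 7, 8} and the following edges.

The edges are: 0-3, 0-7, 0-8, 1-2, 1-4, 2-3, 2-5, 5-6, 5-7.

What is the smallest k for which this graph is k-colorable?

3

The cycle 5-2-3-0-7-5 has odd length 5, so it cannot be 2-colored; at least 3 colors are needed.
3 colors suffice: color red → {0, 1, 5}; color blue → {2, 4, 6, 7, 8}; color green → {3}. Every edge joins two different colors.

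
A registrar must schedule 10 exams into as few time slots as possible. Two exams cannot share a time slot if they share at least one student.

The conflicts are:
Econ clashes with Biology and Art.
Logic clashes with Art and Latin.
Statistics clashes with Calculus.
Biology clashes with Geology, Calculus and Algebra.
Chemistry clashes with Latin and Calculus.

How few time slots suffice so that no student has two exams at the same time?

The cycle Chemistry-Latin-Logic-Art-Econ-Biology-Calculus-Chemistry has odd length 7, so it cannot be 2-colored; at least 3 time slots are needed.
3 time slots suffice: Econ=2, Logic=2, Statistics=1, Biology=1, Geology=2, Art=1, Chemistry=3, Latin=1, Calculus=2, Algebra=2. No two conflicting exams share a time slot.

3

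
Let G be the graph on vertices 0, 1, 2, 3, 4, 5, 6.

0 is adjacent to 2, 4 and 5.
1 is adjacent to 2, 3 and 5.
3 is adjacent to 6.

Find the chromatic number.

0 and 2 are adjacent, so at least 2 colors are needed.
2 colors suffice: color a → {0, 1, 6}; color b → {2, 3, 4, 5}. Every edge joins two different colors.

2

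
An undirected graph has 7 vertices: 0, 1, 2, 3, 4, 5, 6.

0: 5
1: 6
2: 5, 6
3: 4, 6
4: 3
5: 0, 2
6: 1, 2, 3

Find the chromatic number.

1 and 6 are adjacent, so at least 2 colors are needed.
2 colors suffice: color a → {4, 5, 6}; color b → {0, 1, 2, 3}. Each edge has distinct colors on its endpoints.

2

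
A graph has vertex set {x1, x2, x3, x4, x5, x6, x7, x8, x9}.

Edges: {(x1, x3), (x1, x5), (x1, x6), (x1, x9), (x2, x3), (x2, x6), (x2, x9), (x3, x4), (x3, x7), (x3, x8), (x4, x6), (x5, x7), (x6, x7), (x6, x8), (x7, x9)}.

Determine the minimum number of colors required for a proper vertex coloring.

2

x2 and x9 are adjacent, so at least 2 colors are needed.
One proper 2-coloring: x1=2, x2=2, x3=1, x4=2, x5=1, x6=1, x7=2, x8=2, x9=1. Each edge has distinct colors on its endpoints.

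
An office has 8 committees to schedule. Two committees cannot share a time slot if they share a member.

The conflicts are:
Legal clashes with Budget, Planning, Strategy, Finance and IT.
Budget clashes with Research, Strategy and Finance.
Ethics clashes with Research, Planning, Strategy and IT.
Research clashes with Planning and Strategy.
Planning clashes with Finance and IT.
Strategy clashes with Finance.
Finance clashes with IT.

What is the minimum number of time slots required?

4

Legal, Planning, Finance, IT pairwise conflict, so at least 4 time slots are needed.
A valid assignment using 4 time slots: Legal=3, Budget=4, Ethics=2, Research=3, Planning=1, Strategy=1, Finance=2, IT=4. No two conflicting committees share a time slot.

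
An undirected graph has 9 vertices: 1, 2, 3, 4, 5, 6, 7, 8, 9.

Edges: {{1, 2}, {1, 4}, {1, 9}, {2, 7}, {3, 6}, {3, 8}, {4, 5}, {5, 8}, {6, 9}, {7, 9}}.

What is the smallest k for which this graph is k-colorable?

3

The cycle 6-9-1-4-5-8-3-6 has odd length 7, so it cannot be 2-colored; at least 3 colors are needed.
One proper 3-coloring: 1=blue, 2=red, 3=blue, 4=red, 5=blue, 6=green, 7=blue, 8=red, 9=red. No two adjacent vertices share a color.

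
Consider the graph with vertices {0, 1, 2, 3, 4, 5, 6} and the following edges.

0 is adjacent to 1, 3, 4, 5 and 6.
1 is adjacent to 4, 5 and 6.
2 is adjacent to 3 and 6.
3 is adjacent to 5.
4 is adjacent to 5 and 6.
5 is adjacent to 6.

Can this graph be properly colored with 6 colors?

Yes

The chromatic number is 5. 0, 1, 4, 5, 6 are mutually adjacent (a clique of size 5), so at least 5 colors are needed.
5 colors suffice: color a → {2, 5}; color b → {0}; color c → {3, 6}; color d → {1}; color e → {4}.
Since 6 ≥ 5, a proper 6-coloring certainly exists.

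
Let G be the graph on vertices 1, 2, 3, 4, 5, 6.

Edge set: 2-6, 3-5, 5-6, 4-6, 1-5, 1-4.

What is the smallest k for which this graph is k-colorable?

5 and 6 are adjacent, so at least 2 colors are needed.
2 colors suffice: color a → {2, 4, 5}; color b → {1, 3, 6}. Every edge joins two different colors.

2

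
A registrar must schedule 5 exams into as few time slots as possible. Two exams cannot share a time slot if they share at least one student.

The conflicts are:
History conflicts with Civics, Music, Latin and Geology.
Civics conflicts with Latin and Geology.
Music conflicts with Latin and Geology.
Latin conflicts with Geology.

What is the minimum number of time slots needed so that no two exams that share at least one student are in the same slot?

4

History, Music, Latin, Geology are mutually in conflict, so at least 4 time slots are needed.
A valid assignment using 4 time slots: History=3, Civics=4, Music=4, Latin=1, Geology=2. Every pair that conflicts lands in different time slots.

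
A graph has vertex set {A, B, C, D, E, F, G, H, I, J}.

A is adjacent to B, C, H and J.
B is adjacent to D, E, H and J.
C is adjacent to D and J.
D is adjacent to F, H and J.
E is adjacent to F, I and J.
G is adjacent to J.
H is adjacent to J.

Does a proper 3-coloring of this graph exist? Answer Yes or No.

No

B, D, H, J are mutually adjacent (a clique of size 4), so at least 4 colors are needed.
So 3 colors are not enough.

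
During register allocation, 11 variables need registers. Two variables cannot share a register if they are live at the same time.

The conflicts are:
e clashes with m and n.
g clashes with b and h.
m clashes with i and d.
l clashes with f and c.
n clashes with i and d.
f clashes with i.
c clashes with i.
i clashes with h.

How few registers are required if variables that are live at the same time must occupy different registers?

2

n and i conflict, so at least 2 registers are needed.
Using 2 registers: e=1, g=1, m=2, l=1, n=2, f=2, b=2, c=2, i=1, d=1, h=2. Every pair that conflicts lands in different registers.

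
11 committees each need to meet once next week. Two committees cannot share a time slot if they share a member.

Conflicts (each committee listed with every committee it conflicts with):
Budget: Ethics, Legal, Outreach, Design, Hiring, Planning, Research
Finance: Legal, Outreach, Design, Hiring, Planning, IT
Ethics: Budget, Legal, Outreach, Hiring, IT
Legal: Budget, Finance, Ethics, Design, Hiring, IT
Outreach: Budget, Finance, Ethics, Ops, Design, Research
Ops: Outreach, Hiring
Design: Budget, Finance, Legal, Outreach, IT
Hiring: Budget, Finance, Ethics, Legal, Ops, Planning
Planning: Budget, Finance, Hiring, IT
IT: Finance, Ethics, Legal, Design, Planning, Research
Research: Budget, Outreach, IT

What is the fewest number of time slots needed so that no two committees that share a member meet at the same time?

Budget, Ethics, Legal, Hiring are mutually in conflict, so at least 4 time slots are needed.
4 time slots suffice: time slot 1 → {Budget, Finance, Ops}; time slot 2 → {Outreach, Hiring, IT}; time slot 3 → {Legal, Planning, Research}; time slot 4 → {Ethics, Design}. Every pair that conflicts lands in different time slots.

4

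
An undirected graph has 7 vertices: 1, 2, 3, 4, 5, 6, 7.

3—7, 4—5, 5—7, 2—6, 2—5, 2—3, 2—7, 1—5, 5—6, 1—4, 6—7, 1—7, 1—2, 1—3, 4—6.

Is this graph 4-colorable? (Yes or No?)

The chromatic number is 4. 1, 2, 5, 7 are pairwise adjacent (a clique of size 4), so at least 4 colors are needed.
4 colors suffice: color a → {2, 4}; color b → {1, 6}; color c → {3, 5}; color d → {7}.
That is already a proper 4-coloring.

Yes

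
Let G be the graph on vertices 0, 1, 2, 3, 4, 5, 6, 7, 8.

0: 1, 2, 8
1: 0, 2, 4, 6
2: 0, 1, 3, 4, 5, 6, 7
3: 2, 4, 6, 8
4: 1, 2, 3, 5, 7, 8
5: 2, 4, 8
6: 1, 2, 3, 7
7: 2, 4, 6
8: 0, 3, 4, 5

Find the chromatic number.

2, 4, 7 are mutually adjacent, so at least 3 colors are needed.
One proper 3-coloring: 0=b, 1=c, 2=a, 3=c, 4=b, 5=c, 6=b, 7=c, 8=a. Each edge has distinct colors on its endpoints.

3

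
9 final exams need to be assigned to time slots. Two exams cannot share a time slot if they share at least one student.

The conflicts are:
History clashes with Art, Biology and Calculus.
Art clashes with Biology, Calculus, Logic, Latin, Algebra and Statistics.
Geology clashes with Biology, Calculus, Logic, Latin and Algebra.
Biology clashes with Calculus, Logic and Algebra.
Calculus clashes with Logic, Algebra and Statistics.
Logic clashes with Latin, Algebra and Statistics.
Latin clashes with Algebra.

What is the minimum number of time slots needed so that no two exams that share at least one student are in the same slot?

Art, Biology, Calculus, Logic, Algebra all conflict with each other, so at least 5 time slots are needed.
Using 5 time slots: History=2, Art=1, Geology=1, Biology=5, Calculus=3, Logic=2, Latin=3, Algebra=4, Statistics=4. No two conflicting exams share a time slot.

5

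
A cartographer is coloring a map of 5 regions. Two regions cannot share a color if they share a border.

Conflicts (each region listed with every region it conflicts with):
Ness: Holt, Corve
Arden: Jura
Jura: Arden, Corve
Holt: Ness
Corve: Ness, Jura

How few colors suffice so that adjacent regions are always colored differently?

Ness and Corve conflict, so at least 2 colors are needed.
A valid assignment using 2 colors: Ness=2, Arden=1, Jura=2, Holt=1, Corve=1. Every pair that conflicts lands in different colors.

2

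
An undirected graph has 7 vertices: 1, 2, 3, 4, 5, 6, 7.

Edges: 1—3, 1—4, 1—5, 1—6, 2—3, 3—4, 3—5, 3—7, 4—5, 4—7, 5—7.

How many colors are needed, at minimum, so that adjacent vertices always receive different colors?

4

3, 4, 5, 7 form a clique, so at least 4 colors are needed.
One proper 4-coloring: 1=green, 2=blue, 3=red, 4=blue, 5=yellow, 6=red, 7=green. No two adjacent vertices share a color.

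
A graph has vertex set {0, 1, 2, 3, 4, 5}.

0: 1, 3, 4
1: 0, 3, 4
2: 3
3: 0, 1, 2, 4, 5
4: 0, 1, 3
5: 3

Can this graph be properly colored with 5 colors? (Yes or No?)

Yes

The chromatic number is 4. 0, 1, 3, 4 form a clique, so at least 4 colors are needed.
4 colors suffice: color a → {3}; color b → {1, 2, 5}; color c → {0}; color d → {4}.
Since 5 ≥ 4, a proper 5-coloring certainly exists.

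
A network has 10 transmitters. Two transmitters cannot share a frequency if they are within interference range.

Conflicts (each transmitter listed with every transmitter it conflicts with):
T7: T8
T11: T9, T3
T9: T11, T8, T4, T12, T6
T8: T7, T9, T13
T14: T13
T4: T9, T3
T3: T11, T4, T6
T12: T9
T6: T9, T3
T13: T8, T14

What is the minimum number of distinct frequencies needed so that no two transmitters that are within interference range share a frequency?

2

T14 and T13 conflict, so at least 2 frequencies are needed.
Using 2 frequencies: T7=1, T11=2, T9=1, T8=2, T14=2, T4=2, T3=1, T12=2, T6=2, T13=1. No two conflicting transmitters share a frequency.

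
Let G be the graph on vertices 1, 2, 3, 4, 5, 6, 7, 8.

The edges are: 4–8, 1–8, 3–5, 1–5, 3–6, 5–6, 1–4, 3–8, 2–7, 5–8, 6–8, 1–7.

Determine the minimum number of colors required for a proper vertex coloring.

4

3, 5, 6, 8 are pairwise adjacent (a clique of size 4), so at least 4 colors are needed.
One proper 4-coloring: 1=c, 2=b, 3=d, 4=b, 5=b, 6=c, 7=a, 8=a. Each edge has distinct colors on its endpoints.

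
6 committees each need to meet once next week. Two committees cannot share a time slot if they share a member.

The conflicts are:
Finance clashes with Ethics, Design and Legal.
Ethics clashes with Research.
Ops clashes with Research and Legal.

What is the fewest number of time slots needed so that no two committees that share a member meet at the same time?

3

The cycle Research-Ops-Legal-Finance-Ethics-Research has odd length 5, so it cannot be 2-colored; at least 3 time slots are needed.
3 time slots suffice: Finance=1, Ethics=2, Ops=1, Research=3, Design=2, Legal=2. No two conflicting committees share a time slot.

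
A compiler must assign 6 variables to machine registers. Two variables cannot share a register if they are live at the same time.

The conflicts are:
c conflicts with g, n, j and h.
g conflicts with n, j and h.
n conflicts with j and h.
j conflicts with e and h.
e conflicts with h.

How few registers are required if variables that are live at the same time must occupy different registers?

c, g, n, j, h are mutually in conflict, so at least 5 registers are needed.
A valid assignment using 5 registers: c=3, g=4, n=5, j=1, e=3, h=2. No two conflicting variables share a register.

5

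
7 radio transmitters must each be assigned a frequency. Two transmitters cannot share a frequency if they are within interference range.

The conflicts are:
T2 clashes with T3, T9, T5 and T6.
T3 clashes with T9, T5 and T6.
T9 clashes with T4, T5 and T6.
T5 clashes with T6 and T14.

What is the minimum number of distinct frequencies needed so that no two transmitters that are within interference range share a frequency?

T2, T3, T9, T5, T6 are mutually in conflict, so at least 5 frequencies are needed.
5 frequencies suffice: frequency 1 → {T4, T5}; frequency 2 → {T9, T14}; frequency 3 → {T2}; frequency 4 → {T3}; frequency 5 → {T6}. Each listed conflict is separated.

5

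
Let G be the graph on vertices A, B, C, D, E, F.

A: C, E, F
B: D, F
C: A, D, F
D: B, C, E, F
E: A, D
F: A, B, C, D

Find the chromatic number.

3

B, D, F are mutually adjacent, so at least 3 colors are needed.
3 colors suffice: color red → {A, D}; color blue → {E, F}; color green → {B, C}. Each edge has distinct colors on its endpoints.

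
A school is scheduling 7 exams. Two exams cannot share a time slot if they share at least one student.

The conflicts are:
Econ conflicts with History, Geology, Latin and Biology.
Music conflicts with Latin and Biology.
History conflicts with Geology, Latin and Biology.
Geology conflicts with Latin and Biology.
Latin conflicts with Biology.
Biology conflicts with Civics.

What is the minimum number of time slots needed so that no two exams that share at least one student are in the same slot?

5

Econ, History, Geology, Latin, Biology are mutually in conflict, so at least 5 time slots are needed.
5 time slots suffice: time slot 1 → {Biology}; time slot 2 → {Latin, Civics}; time slot 3 → {Music, Geology}; time slot 4 → {Econ}; time slot 5 → {History}. Each listed conflict is separated.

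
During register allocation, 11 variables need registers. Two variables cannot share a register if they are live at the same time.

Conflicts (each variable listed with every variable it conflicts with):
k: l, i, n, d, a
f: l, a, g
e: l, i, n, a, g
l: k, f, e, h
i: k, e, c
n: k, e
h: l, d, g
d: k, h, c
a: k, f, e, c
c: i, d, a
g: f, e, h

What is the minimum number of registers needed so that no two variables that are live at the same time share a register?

k and l conflict, so at least 2 registers are needed.
2 registers suffice: register 1 → {k, f, e, h, c}; register 2 → {l, i, n, d, a, g}. Every pair that conflicts lands in different registers.

2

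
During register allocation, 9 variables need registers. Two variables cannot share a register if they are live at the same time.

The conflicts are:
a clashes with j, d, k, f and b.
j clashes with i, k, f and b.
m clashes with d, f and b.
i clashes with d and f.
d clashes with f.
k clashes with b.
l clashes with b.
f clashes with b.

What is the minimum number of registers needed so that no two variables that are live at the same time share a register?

a, j, f, b all conflict with each other, so at least 4 registers are needed.
4 registers suffice: register 1 → {k, l, f}; register 2 → {d, b}; register 3 → {j, m}; register 4 → {a, i}. No two conflicting variables share a register.

4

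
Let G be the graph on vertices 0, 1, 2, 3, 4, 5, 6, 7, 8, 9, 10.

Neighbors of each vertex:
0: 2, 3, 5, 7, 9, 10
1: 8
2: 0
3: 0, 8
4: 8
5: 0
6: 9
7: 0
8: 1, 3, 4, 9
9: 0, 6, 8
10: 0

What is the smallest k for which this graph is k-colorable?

1 and 8 are adjacent, so at least 2 colors are needed.
2 colors suffice: color a → {0, 6, 8}; color b → {1, 2, 3, 4, 5, 7, 9, 10}. Each edge has distinct colors on its endpoints.

2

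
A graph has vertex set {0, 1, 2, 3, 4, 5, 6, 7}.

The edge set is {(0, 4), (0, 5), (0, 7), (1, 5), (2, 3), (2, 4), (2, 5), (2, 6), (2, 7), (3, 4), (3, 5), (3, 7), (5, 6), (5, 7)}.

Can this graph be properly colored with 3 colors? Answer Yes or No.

No

2, 3, 5, 7 are mutually adjacent (a clique of size 4), so at least 4 colors are needed.
So 3 colors are not enough.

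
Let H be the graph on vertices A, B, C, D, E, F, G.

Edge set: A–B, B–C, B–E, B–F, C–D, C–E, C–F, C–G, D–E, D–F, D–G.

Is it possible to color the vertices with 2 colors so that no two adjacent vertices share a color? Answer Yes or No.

No

C, D, E form a triangle, so at least 3 colors are needed.
So 2 colors are not enough.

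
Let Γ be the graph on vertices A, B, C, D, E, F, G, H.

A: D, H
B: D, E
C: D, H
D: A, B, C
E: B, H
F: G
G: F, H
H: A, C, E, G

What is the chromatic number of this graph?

3

The cycle H-E-B-D-A-H has odd length 5, so it cannot be 2-colored; at least 3 colors are needed.
3 colors suffice: color red → {D, F, H}; color blue → {A, B, C, G}; color green → {E}. Each edge has distinct colors on its endpoints.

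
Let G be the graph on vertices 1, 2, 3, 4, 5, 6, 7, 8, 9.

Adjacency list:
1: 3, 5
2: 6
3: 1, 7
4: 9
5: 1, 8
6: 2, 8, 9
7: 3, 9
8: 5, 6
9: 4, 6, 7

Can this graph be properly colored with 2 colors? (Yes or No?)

The cycle 3-7-9-6-8-5-1-3 has odd length 7, so it cannot be 2-colored; at least 3 colors are needed.
So 2 colors are not enough.

No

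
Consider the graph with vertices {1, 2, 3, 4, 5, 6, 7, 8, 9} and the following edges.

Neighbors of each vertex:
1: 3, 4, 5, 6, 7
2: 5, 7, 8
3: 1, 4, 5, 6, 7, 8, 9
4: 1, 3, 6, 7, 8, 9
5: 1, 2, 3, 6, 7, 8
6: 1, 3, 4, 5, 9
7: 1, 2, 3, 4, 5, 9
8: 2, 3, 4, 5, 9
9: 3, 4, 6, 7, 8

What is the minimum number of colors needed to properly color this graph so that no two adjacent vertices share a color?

3, 4, 7, 9 form a clique, so at least 4 colors are needed.
4 colors suffice: color a → {2, 3}; color b → {6, 7, 8}; color c → {4, 5}; color d → {1, 9}. Each edge has distinct colors on its endpoints.

4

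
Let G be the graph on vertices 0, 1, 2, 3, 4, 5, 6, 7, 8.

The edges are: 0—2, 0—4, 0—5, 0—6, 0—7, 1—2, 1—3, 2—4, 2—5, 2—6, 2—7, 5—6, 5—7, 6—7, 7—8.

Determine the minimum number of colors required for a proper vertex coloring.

0, 2, 5, 6, 7 form a clique, so at least 5 colors are needed.
5 colors suffice: 0=c, 1=b, 2=a, 3=a, 4=b, 5=e, 6=d, 7=b, 8=a. Each edge has distinct colors on its endpoints.

5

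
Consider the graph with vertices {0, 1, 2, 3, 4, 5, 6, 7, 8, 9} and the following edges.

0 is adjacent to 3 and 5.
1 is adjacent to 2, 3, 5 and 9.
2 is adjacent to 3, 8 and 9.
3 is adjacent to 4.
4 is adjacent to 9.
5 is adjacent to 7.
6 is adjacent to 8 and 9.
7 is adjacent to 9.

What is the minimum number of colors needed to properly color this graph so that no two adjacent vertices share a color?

1, 2, 9 are mutually adjacent, so at least 3 colors are needed.
A valid assignment using 3 colors: 0=blue, 1=blue, 2=green, 3=red, 4=blue, 5=red, 6=blue, 7=blue, 8=red, 9=red. No two adjacent vertices share a color.

3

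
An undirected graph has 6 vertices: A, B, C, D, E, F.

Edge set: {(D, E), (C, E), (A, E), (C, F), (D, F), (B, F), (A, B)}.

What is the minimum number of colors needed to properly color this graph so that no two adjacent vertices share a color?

3

The cycle C-F-B-A-E-C has odd length 5, so it cannot be 2-colored; at least 3 colors are needed.
One proper 3-coloring: A=green, B=blue, C=blue, D=blue, E=red, F=red. Each edge has distinct colors on its endpoints.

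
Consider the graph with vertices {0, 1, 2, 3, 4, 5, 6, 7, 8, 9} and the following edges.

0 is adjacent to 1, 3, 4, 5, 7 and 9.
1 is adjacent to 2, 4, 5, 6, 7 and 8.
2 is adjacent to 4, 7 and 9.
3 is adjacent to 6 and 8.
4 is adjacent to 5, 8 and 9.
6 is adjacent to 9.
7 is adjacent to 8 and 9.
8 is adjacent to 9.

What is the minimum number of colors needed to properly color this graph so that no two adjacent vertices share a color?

0, 1, 4, 5 are pairwise adjacent (a clique of size 4), so at least 4 colors are needed.
4 colors suffice: color red → {1, 3, 9}; color blue → {0, 2, 6, 8}; color green → {4, 7}; color yellow → {5}. No two adjacent vertices share a color.

4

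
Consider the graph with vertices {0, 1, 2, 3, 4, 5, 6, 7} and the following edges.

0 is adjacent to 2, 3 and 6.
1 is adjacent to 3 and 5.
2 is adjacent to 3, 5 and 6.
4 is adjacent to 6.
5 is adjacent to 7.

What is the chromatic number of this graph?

3

0, 2, 6 form a triangle, so at least 3 colors are needed.
A valid assignment using 3 colors: 0=green, 1=red, 2=red, 3=blue, 4=red, 5=blue, 6=blue, 7=red. Each edge has distinct colors on its endpoints.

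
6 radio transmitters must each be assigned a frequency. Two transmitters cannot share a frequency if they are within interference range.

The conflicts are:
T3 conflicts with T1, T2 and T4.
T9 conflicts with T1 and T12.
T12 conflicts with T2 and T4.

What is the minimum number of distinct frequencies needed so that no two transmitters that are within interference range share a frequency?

The cycle T12-T9-T1-T3-T2-T12 has odd length 5, so it cannot be 2-colored; at least 3 frequencies are needed.
A valid assignment using 3 frequencies: T3=1, T9=3, T1=2, T12=1, T2=2, T4=2. Each listed conflict is separated.

3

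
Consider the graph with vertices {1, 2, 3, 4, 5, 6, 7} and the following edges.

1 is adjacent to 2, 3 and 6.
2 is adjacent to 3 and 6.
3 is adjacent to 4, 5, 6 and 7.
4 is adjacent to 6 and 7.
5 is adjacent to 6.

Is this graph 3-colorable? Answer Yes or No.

1, 2, 3, 6 form a clique, so at least 4 colors are needed.
So 3 colors are not enough.

No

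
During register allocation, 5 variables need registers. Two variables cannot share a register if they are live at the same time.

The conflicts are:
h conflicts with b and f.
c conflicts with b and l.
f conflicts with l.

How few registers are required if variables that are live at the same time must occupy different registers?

The cycle b-c-l-f-h-b has odd length 5, so it cannot be 2-colored; at least 3 registers are needed.
3 registers suffice: register 1 → {b, l}; register 2 → {c, f}; register 3 → {h}. Each listed conflict is separated.

3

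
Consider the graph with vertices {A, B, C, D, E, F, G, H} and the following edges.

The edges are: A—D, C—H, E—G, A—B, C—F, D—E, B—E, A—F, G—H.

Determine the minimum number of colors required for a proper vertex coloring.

The cycle A-D-E-G-H-C-F-A has odd length 7, so it cannot be 2-colored; at least 3 colors are needed.
3 colors suffice: A=1, B=2, C=1, D=2, E=1, F=2, G=2, H=3. No two adjacent vertices share a color.

3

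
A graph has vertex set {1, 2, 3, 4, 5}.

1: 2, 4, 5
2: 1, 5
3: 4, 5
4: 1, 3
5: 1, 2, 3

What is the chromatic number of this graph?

1, 2, 5 are mutually adjacent, so at least 3 colors are needed.
3 colors suffice: color red → {1, 3}; color blue → {4, 5}; color green → {2}. Each edge has distinct colors on its endpoints.

3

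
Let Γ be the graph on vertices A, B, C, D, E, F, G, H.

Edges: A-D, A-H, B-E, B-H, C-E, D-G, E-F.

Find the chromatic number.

B and H are adjacent, so at least 2 colors are needed.
A valid assignment using 2 colors: A=2, B=2, C=2, D=1, E=1, F=2, G=2, H=1. No two adjacent vertices share a color.

2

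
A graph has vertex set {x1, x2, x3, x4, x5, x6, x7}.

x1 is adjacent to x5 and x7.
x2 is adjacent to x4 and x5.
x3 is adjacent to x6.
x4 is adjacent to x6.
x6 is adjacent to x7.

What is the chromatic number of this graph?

x1 and x7 are adjacent, so at least 2 colors are needed.
2 colors suffice: color R → {x1, x2, x6}; color B → {x3, x4, x5, x7}. Each edge has distinct colors on its endpoints.

2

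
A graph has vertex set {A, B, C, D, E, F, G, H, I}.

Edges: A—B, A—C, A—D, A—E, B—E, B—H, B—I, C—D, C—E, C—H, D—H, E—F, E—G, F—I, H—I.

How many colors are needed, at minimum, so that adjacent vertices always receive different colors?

B, H, I form a triangle, so at least 3 colors are needed.
One proper 3-coloring: A=blue, B=green, C=green, D=red, E=red, F=blue, G=blue, H=blue, I=red. No two adjacent vertices share a color.

3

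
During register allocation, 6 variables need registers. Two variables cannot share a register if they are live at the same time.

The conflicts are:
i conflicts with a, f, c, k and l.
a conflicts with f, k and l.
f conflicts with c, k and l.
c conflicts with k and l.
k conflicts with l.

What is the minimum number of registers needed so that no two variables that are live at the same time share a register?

5

i, f, c, k, l are mutually in conflict, so at least 5 registers are needed.
A valid assignment using 5 registers: i=3, a=5, f=4, c=5, k=2, l=1. Each listed conflict is separated.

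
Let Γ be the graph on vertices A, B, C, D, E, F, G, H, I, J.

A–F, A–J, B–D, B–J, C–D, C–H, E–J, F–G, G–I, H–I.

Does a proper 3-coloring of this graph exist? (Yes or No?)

Yes

The chromatic number is 3. The cycle B-J-A-F-G-I-H-C-D-B has odd length 9, so it cannot be 2-colored; at least 3 colors are needed.
3 colors suffice: color red → {C, G, J}; color blue → {A, B, E, I}; color green → {D, F, H}.
That is already a proper 3-coloring.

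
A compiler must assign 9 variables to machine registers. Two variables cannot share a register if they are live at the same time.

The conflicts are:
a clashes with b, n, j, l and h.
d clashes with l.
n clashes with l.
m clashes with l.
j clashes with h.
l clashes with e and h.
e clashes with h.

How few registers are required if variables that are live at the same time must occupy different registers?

3

a, n, l are mutually in conflict, so at least 3 registers are needed.
3 registers suffice: register 1 → {b, j, l}; register 2 → {a, d, m, e}; register 3 → {n, h}. Every pair that conflicts lands in different registers.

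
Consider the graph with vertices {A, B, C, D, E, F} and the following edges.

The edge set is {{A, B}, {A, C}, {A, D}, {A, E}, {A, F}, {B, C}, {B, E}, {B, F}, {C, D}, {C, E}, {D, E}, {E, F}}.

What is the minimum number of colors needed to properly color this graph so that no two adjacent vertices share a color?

A, B, E, F are mutually adjacent (a clique of size 4), so at least 4 colors are needed.
A valid assignment using 4 colors: A=red, B=yellow, C=green, D=yellow, E=blue, F=green. No two adjacent vertices share a color.

4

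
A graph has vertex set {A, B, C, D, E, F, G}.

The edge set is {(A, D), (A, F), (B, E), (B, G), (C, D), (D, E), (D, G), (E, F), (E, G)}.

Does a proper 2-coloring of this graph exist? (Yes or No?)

D, E, G are mutually adjacent, so at least 3 colors are needed.
So 2 colors are not enough.

No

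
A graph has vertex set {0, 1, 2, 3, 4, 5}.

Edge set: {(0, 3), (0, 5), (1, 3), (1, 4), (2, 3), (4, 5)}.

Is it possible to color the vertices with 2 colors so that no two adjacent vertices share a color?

The cycle 1-4-5-0-3-1 has odd length 5, so it cannot be 2-colored; at least 3 colors are needed.
So 2 colors are not enough.

No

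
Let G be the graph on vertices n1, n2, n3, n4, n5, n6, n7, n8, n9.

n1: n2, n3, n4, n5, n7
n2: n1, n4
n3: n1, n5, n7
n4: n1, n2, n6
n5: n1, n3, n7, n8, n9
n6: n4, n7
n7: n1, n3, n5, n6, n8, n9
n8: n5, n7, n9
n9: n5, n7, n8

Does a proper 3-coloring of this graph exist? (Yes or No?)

n5, n7, n8, n9 form a clique, so at least 4 colors are needed.
So 3 colors are not enough.

No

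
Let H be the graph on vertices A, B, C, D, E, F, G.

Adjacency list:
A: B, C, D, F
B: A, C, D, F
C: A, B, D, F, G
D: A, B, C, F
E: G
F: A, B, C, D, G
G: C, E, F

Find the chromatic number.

A, B, C, D, F form a clique, so at least 5 colors are needed.
A valid assignment using 5 colors: A=5, B=3, C=2, D=4, E=1, F=1, G=3. Every edge joins two different colors.

5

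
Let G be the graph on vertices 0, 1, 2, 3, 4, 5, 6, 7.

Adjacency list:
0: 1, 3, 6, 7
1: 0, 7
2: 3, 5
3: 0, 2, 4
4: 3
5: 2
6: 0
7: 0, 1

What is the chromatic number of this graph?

3

0, 1, 7 are mutually adjacent, so at least 3 colors are needed.
One proper 3-coloring: 0=red, 1=blue, 2=red, 3=blue, 4=red, 5=blue, 6=blue, 7=green. Each edge has distinct colors on its endpoints.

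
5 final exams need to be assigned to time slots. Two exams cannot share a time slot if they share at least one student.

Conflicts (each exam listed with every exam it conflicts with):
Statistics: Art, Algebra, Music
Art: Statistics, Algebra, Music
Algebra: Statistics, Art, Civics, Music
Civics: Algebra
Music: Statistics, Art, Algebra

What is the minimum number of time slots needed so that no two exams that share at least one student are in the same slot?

Statistics, Art, Algebra, Music are mutually in conflict, so at least 4 time slots are needed.
4 time slots suffice: time slot 1 → {Algebra}; time slot 2 → {Statistics, Civics}; time slot 3 → {Music}; time slot 4 → {Art}. Each listed conflict is separated.

4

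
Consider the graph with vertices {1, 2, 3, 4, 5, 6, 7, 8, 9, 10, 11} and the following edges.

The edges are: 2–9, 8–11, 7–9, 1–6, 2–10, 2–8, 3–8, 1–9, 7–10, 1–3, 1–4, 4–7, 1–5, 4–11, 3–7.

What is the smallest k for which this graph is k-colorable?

3

The cycle 7-3-8-2-9-7 has odd length 5, so it cannot be 2-colored; at least 3 colors are needed.
3 colors suffice: color red → {1, 7, 8}; color blue → {2, 3, 4, 5, 6}; color green → {9, 10, 11}. No two adjacent vertices share a color.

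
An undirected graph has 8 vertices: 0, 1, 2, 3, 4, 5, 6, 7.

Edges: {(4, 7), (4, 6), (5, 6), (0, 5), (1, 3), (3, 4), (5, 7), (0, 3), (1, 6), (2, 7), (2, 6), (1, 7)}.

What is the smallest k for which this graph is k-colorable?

3

The cycle 3-4-6-5-0-3 has odd length 5, so it cannot be 2-colored; at least 3 colors are needed.
One proper 3-coloring: 0=green, 1=blue, 2=blue, 3=red, 4=blue, 5=blue, 6=red, 7=red. Each edge has distinct colors on its endpoints.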